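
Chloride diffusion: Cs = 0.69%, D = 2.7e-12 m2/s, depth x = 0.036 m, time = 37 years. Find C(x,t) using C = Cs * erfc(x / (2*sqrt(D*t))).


t_seconds = 37 * 365.25 * 24 * 3600 = 1167631200.0 s
arg = 0.036 / (2 * sqrt(2.7e-12 * 1167631200.0))
= 0.3206
erfc(0.3206) = 0.6503
C = 0.69 * 0.6503 = 0.4487%

0.4487


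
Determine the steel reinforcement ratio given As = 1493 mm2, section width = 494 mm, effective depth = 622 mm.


rho = As / (b * d)
= 1493 / (494 * 622)
= 0.0049

0.0049


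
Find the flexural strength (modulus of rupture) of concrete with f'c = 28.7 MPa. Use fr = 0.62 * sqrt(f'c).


fr = 0.62 * sqrt(28.7)
= 3.321 MPa

3.321


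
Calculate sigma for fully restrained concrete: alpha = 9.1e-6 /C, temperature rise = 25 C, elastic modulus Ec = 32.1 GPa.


sigma = alpha * dT * Ec
= 9.1e-6 * 25 * 32.1 * 1000
= 7.303 MPa

7.303


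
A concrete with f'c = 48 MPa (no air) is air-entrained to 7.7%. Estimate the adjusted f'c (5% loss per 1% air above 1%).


Strength loss = (7.7 - 1) * 5 = 33.5%
f'c = 48 * (1 - 33.5/100)
= 31.92 MPa

31.92


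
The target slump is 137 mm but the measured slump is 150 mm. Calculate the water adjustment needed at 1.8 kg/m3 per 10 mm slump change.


Difference = 137 - 150 = -13 mm
Water adjustment = -13 * 1.8 / 10 = -2.3 kg/m3

-2.3


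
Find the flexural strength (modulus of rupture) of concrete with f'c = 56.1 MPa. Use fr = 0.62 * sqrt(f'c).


fr = 0.62 * sqrt(56.1)
= 4.644 MPa

4.644


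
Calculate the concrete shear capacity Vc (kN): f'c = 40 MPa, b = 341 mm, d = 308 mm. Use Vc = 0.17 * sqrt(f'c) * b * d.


Vc = 0.17 * sqrt(40) * 341 * 308 / 1000
= 112.92 kN

112.92


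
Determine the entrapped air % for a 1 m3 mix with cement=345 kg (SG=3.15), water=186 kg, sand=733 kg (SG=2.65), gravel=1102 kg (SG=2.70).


Vol cement = 345 / (3.15 * 1000) = 0.109524 m3
Vol water = 186 / 1000 = 0.186 m3
Vol sand = 733 / (2.65 * 1000) = 0.276604 m3
Vol gravel = 1102 / (2.70 * 1000) = 0.408148 m3
Total solid + water volume = 0.980276 m3
Air = (1 - 0.980276) * 100 = 1.97%

1.97


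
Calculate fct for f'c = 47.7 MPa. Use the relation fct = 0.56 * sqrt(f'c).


fct = 0.56 * sqrt(47.7)
= 0.56 * 6.907
= 3.868 MPa

3.868


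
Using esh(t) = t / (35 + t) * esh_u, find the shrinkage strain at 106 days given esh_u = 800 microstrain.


esh(106) = 106 / (35 + 106) * 800
= 106 / 141 * 800
= 601.4 microstrain

601.4


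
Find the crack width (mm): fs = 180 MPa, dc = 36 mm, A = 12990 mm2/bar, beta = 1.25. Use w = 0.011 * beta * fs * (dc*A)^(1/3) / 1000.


w = 0.011 * beta * fs * (dc * A)^(1/3) / 1000
= 0.011 * 1.25 * 180 * (36 * 12990)^(1/3) / 1000
= 0.192 mm

0.192


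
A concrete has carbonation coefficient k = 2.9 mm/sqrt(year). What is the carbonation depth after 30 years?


depth = k * sqrt(t)
= 2.9 * sqrt(30)
= 15.88 mm

15.88


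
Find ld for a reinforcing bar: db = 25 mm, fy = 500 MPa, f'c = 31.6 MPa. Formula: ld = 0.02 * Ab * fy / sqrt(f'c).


Ab = pi * 25^2 / 4 = 490.874 mm2
ld = 0.02 * 490.874 * 500 / sqrt(31.6)
= 873.2 mm

873.2


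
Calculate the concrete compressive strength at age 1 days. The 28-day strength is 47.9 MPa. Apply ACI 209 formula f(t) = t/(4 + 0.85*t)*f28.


f(1) = 1 / (4 + 0.85 * 1) * 47.9
= 1 / 4.85 * 47.9
= 9.88 MPa

9.88


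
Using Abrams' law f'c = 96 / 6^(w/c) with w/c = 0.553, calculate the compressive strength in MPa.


f'c = 96 / 6^0.553
= 96 / 2.694
= 35.64 MPa

35.64


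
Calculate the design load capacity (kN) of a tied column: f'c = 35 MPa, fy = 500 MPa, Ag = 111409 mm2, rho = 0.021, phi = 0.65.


Ast = rho * Ag = 0.021 * 111409 = 2339.589 mm2
phi*Pn = 0.65 * 0.80 * (0.85 * 35 * (111409 - 2339.589) + 500 * 2339.589) / 1000
= 2295.6 kN

2295.6


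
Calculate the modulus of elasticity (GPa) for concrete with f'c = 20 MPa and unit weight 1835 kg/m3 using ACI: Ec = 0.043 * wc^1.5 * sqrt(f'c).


Ec = 0.043 * 1835^1.5 * sqrt(20) / 1000
= 15.12 GPa

15.12


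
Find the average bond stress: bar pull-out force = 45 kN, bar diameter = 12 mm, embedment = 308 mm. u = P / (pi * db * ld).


u = P / (pi * db * ld)
= 45 * 1000 / (pi * 12 * 308)
= 3.876 MPa

3.876


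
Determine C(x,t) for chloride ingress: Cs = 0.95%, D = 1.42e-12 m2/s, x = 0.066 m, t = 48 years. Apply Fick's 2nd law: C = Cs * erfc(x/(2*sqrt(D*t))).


t_seconds = 48 * 365.25 * 24 * 3600 = 1514764800.0 s
arg = 0.066 / (2 * sqrt(1.42e-12 * 1514764800.0))
= 0.7115
erfc(0.7115) = 0.3143
C = 0.95 * 0.3143 = 0.2986%

0.2986


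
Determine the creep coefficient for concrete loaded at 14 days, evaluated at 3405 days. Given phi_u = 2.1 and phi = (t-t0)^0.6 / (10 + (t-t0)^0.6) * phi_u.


dt = 3405 - 14 = 3391
phi = 3391^0.6 / (10 + 3391^0.6) * 2.1
= 1.951

1.951


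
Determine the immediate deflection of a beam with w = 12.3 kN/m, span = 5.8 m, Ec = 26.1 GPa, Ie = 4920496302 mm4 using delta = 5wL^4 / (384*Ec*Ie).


Convert: L = 5.8 m = 5800 mm, Ec = 26.1 GPa = 26100 MPa
delta = 5 * 12.3 * 5800^4 / (384 * 26100 * 4920496302)
= 1.41 mm

1.41


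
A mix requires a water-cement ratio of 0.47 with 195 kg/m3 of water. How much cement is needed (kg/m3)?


Cement = water / (w/c)
= 195 / 0.47
= 414.9 kg/m3

414.9


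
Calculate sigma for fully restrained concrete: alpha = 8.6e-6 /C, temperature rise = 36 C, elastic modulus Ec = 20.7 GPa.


sigma = alpha * dT * Ec
= 8.6e-6 * 36 * 20.7 * 1000
= 6.409 MPa

6.409


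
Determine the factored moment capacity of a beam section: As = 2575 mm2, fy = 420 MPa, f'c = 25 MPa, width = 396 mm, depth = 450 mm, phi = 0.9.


a = As * fy / (0.85 * f'c * b)
= 2575 * 420 / (0.85 * 25 * 396)
= 128.5205 mm
Mn = As * fy * (d - a/2) / 10^6
= 417.1775 kN-m
phi*Mn = 0.9 * 417.1775 = 375.46 kN-m

375.46


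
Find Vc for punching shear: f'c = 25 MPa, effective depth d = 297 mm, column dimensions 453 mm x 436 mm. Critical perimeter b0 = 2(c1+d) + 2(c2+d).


b0 = 2*(453 + 297) + 2*(436 + 297) = 2966 mm
Vc = 0.33 * sqrt(25) * 2966 * 297 / 1000
= 1453.49 kN

1453.49


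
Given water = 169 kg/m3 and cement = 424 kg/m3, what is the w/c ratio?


w/c = water / cement
w/c = 169 / 424 = 0.399

0.399


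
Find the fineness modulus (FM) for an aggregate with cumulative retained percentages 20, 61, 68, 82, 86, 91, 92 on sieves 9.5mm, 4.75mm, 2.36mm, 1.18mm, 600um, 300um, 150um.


FM = sum(cumulative % retained) / 100
= 500 / 100
= 5.0

5.0


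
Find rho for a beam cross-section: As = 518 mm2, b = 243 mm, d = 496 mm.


rho = As / (b * d)
= 518 / (243 * 496)
= 0.0043

0.0043


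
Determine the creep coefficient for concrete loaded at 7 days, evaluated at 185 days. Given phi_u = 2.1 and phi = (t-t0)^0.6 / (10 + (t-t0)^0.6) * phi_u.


dt = 185 - 7 = 178
phi = 178^0.6 / (10 + 178^0.6) * 2.1
= 1.452

1.452


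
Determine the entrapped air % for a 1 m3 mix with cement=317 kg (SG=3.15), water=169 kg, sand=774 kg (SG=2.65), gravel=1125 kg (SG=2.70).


Vol cement = 317 / (3.15 * 1000) = 0.100635 m3
Vol water = 169 / 1000 = 0.169 m3
Vol sand = 774 / (2.65 * 1000) = 0.292075 m3
Vol gravel = 1125 / (2.70 * 1000) = 0.416667 m3
Total solid + water volume = 0.978377 m3
Air = (1 - 0.978377) * 100 = 2.16%

2.16


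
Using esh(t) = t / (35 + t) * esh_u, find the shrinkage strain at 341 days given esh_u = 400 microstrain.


esh(341) = 341 / (35 + 341) * 400
= 341 / 376 * 400
= 362.8 microstrain

362.8


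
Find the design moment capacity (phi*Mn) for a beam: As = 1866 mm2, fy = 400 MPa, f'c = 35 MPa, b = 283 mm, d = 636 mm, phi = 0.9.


a = As * fy / (0.85 * f'c * b)
= 1866 * 400 / (0.85 * 35 * 283)
= 88.654 mm
Mn = As * fy * (d - a/2) / 10^6
= 441.6247 kN-m
phi*Mn = 0.9 * 441.6247 = 397.46 kN-m

397.46


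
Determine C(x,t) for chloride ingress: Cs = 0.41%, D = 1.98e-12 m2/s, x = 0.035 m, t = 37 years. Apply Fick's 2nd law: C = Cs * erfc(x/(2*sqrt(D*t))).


t_seconds = 37 * 365.25 * 24 * 3600 = 1167631200.0 s
arg = 0.035 / (2 * sqrt(1.98e-12 * 1167631200.0))
= 0.364
erfc(0.364) = 0.6068
C = 0.41 * 0.6068 = 0.2488%

0.2488


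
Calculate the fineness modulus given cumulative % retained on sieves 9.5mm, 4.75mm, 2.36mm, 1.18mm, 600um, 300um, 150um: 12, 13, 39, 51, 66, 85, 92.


FM = sum(cumulative % retained) / 100
= 358 / 100
= 3.58

3.58


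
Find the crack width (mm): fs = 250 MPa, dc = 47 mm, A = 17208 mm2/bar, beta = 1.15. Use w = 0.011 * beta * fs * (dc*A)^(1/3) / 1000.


w = 0.011 * beta * fs * (dc * A)^(1/3) / 1000
= 0.011 * 1.15 * 250 * (47 * 17208)^(1/3) / 1000
= 0.295 mm

0.295


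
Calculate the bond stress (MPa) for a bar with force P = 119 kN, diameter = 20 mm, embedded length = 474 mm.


u = P / (pi * db * ld)
= 119 * 1000 / (pi * 20 * 474)
= 3.996 MPa

3.996


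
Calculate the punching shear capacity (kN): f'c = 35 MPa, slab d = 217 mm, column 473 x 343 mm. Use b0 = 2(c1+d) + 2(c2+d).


b0 = 2*(473 + 217) + 2*(343 + 217) = 2500 mm
Vc = 0.33 * sqrt(35) * 2500 * 217 / 1000
= 1059.13 kN

1059.13


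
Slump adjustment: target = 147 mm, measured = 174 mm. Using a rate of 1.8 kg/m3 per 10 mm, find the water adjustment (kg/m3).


Difference = 147 - 174 = -27 mm
Water adjustment = -27 * 1.8 / 10 = -4.9 kg/m3

-4.9


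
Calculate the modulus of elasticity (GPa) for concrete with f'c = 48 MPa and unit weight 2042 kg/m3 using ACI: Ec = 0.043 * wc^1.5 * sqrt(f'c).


Ec = 0.043 * 2042^1.5 * sqrt(48) / 1000
= 27.49 GPa

27.49


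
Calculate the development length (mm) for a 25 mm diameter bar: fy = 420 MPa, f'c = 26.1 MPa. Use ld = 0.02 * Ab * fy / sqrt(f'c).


Ab = pi * 25^2 / 4 = 490.874 mm2
ld = 0.02 * 490.874 * 420 / sqrt(26.1)
= 807.1 mm

807.1


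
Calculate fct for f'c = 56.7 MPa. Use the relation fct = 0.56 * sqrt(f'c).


fct = 0.56 * sqrt(56.7)
= 0.56 * 7.53
= 4.217 MPa

4.217


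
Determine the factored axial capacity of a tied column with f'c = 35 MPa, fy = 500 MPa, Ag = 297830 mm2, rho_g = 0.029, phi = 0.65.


Ast = rho * Ag = 0.029 * 297830 = 8637.07 mm2
phi*Pn = 0.65 * 0.80 * (0.85 * 35 * (297830 - 8637.07) + 500 * 8637.07) / 1000
= 6719.45 kN

6719.45


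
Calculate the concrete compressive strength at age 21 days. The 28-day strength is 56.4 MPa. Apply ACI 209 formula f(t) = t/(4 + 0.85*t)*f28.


f(21) = 21 / (4 + 0.85 * 21) * 56.4
= 21 / 21.85 * 56.4
= 54.21 MPa

54.21


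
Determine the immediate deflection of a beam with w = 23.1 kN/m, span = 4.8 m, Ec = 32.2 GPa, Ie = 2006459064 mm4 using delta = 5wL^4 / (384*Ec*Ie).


Convert: L = 4.8 m = 4800 mm, Ec = 32.2 GPa = 32200 MPa
delta = 5 * 23.1 * 4800^4 / (384 * 32200 * 2006459064)
= 2.47 mm

2.47


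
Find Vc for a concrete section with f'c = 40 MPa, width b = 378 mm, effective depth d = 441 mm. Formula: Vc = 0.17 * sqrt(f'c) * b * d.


Vc = 0.17 * sqrt(40) * 378 * 441 / 1000
= 179.23 kN

179.23


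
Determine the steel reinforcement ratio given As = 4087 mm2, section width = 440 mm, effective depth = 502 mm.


rho = As / (b * d)
= 4087 / (440 * 502)
= 0.0185

0.0185


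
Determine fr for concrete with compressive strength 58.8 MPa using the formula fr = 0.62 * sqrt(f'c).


fr = 0.62 * sqrt(58.8)
= 4.754 MPa

4.754


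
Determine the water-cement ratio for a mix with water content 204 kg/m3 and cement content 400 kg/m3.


w/c = water / cement
w/c = 204 / 400 = 0.51

0.51


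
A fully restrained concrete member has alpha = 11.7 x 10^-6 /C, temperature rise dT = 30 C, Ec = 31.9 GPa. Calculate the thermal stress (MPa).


sigma = alpha * dT * Ec
= 11.7e-6 * 30 * 31.9 * 1000
= 11.197 MPa

11.197


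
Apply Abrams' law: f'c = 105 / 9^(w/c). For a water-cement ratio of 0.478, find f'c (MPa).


f'c = 105 / 9^0.478
= 105 / 2.858
= 36.73 MPa

36.73


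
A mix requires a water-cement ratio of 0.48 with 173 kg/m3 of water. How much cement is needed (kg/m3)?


Cement = water / (w/c)
= 173 / 0.48
= 360.4 kg/m3

360.4


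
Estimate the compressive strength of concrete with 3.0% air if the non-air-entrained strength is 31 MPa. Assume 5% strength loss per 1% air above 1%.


Strength loss = (3.0 - 1) * 5 = 10.0%
f'c = 31 * (1 - 10.0/100)
= 27.9 MPa

27.9


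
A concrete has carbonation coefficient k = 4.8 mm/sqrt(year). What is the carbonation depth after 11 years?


depth = k * sqrt(t)
= 4.8 * sqrt(11)
= 15.92 mm

15.92


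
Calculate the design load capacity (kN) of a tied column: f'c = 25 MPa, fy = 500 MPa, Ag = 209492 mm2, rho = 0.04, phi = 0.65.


Ast = rho * Ag = 0.04 * 209492 = 8379.68 mm2
phi*Pn = 0.65 * 0.80 * (0.85 * 25 * (209492 - 8379.68) + 500 * 8379.68) / 1000
= 4401.01 kN

4401.01


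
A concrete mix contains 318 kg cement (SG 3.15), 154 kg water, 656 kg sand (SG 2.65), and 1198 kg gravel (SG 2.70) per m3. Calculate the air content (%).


Vol cement = 318 / (3.15 * 1000) = 0.100952 m3
Vol water = 154 / 1000 = 0.154 m3
Vol sand = 656 / (2.65 * 1000) = 0.247547 m3
Vol gravel = 1198 / (2.70 * 1000) = 0.443704 m3
Total solid + water volume = 0.946203 m3
Air = (1 - 0.946203) * 100 = 5.38%

5.38


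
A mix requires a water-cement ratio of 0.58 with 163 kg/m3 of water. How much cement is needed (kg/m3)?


Cement = water / (w/c)
= 163 / 0.58
= 281.0 kg/m3

281.0


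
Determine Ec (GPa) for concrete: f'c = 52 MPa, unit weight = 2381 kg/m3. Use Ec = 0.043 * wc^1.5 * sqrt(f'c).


Ec = 0.043 * 2381^1.5 * sqrt(52) / 1000
= 36.03 GPa

36.03


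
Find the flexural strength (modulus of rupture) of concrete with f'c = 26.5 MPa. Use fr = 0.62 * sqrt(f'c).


fr = 0.62 * sqrt(26.5)
= 3.192 MPa

3.192


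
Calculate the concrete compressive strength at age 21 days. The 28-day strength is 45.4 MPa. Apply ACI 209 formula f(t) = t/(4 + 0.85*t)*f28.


f(21) = 21 / (4 + 0.85 * 21) * 45.4
= 21 / 21.85 * 45.4
= 43.63 MPa

43.63


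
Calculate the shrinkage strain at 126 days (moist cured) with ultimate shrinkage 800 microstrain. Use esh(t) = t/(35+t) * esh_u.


esh(126) = 126 / (35 + 126) * 800
= 126 / 161 * 800
= 626.1 microstrain

626.1


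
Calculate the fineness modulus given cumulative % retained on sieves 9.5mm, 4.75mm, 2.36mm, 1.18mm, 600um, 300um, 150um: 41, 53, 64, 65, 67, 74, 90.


FM = sum(cumulative % retained) / 100
= 454 / 100
= 4.54

4.54


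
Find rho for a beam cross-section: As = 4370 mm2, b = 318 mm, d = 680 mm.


rho = As / (b * d)
= 4370 / (318 * 680)
= 0.0202

0.0202


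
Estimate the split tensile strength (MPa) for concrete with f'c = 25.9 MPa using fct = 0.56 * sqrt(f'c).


fct = 0.56 * sqrt(25.9)
= 0.56 * 5.089
= 2.85 MPa

2.85


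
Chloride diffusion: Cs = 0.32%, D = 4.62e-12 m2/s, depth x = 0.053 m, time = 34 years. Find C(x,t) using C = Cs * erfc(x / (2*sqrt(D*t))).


t_seconds = 34 * 365.25 * 24 * 3600 = 1072958400.0 s
arg = 0.053 / (2 * sqrt(4.62e-12 * 1072958400.0))
= 0.3764
erfc(0.3764) = 0.5945
C = 0.32 * 0.5945 = 0.1902%

0.1902


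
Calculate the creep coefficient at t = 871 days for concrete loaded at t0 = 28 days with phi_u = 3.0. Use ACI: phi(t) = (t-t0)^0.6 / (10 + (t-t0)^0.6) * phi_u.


dt = 871 - 28 = 843
phi = 843^0.6 / (10 + 843^0.6) * 3.0
= 2.552

2.552


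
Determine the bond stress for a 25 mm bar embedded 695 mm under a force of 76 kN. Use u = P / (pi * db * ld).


u = P / (pi * db * ld)
= 76 * 1000 / (pi * 25 * 695)
= 1.392 MPa

1.392


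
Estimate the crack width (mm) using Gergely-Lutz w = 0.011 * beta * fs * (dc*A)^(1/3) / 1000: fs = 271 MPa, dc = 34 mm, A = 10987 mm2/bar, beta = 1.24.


w = 0.011 * beta * fs * (dc * A)^(1/3) / 1000
= 0.011 * 1.24 * 271 * (34 * 10987)^(1/3) / 1000
= 0.266 mm

0.266


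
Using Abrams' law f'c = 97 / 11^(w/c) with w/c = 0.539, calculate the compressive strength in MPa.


f'c = 97 / 11^0.539
= 97 / 3.642
= 26.64 MPa

26.64


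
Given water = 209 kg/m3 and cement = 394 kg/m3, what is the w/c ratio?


w/c = water / cement
w/c = 209 / 394 = 0.53

0.53


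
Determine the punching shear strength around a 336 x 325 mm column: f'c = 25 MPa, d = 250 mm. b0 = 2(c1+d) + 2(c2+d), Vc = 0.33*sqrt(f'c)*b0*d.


b0 = 2*(336 + 250) + 2*(325 + 250) = 2322 mm
Vc = 0.33 * sqrt(25) * 2322 * 250 / 1000
= 957.83 kN

957.83


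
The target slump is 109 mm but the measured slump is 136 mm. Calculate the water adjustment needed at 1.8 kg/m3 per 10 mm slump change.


Difference = 109 - 136 = -27 mm
Water adjustment = -27 * 1.8 / 10 = -4.9 kg/m3

-4.9


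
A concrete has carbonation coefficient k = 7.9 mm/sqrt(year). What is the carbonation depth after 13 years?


depth = k * sqrt(t)
= 7.9 * sqrt(13)
= 28.48 mm

28.48


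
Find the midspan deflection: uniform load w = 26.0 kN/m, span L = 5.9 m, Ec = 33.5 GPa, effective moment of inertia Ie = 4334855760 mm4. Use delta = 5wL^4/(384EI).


Convert: L = 5.9 m = 5900 mm, Ec = 33.5 GPa = 33500 MPa
delta = 5 * 26.0 * 5900^4 / (384 * 33500 * 4334855760)
= 2.82 mm

2.82


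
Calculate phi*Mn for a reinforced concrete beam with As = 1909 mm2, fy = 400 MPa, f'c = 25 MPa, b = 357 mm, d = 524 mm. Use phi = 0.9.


a = As * fy / (0.85 * f'c * b)
= 1909 * 400 / (0.85 * 25 * 357)
= 100.6558 mm
Mn = As * fy * (d - a/2) / 10^6
= 361.696 kN-m
phi*Mn = 0.9 * 361.696 = 325.53 kN-m

325.53


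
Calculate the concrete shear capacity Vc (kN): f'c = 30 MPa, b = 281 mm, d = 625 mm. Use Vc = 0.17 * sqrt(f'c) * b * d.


Vc = 0.17 * sqrt(30) * 281 * 625 / 1000
= 163.53 kN

163.53


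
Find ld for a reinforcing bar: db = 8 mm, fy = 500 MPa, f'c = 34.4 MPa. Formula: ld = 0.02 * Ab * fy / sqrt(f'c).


Ab = pi * 8^2 / 4 = 50.265 mm2
ld = 0.02 * 50.265 * 500 / sqrt(34.4)
= 85.7 mm

85.7


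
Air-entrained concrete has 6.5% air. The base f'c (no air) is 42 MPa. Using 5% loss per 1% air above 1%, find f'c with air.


Strength loss = (6.5 - 1) * 5 = 27.5%
f'c = 42 * (1 - 27.5/100)
= 30.45 MPa

30.45


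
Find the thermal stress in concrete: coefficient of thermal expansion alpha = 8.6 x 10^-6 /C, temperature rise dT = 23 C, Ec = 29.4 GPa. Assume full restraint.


sigma = alpha * dT * Ec
= 8.6e-6 * 23 * 29.4 * 1000
= 5.815 MPa

5.815


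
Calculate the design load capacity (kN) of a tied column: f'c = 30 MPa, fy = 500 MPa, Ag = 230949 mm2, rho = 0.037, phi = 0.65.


Ast = rho * Ag = 0.037 * 230949 = 8545.113 mm2
phi*Pn = 0.65 * 0.80 * (0.85 * 30 * (230949 - 8545.113) + 500 * 8545.113) / 1000
= 5170.8 kN

5170.8


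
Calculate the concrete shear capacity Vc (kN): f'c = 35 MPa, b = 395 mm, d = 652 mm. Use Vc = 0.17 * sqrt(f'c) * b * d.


Vc = 0.17 * sqrt(35) * 395 * 652 / 1000
= 259.02 kN

259.02


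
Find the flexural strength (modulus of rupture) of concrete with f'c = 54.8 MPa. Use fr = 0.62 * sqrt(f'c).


fr = 0.62 * sqrt(54.8)
= 4.59 MPa

4.59


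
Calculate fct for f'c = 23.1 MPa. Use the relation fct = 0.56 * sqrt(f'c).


fct = 0.56 * sqrt(23.1)
= 0.56 * 4.806
= 2.691 MPa

2.691


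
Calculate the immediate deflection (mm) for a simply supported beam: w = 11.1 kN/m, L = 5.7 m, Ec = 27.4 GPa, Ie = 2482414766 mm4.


Convert: L = 5.7 m = 5700 mm, Ec = 27.4 GPa = 27400 MPa
delta = 5 * 11.1 * 5700^4 / (384 * 27400 * 2482414766)
= 2.24 mm

2.24


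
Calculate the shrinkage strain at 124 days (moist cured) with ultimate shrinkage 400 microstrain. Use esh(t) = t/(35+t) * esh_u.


esh(124) = 124 / (35 + 124) * 400
= 124 / 159 * 400
= 311.9 microstrain

311.9


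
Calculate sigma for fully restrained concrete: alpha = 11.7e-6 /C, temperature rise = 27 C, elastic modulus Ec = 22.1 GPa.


sigma = alpha * dT * Ec
= 11.7e-6 * 27 * 22.1 * 1000
= 6.981 MPa

6.981


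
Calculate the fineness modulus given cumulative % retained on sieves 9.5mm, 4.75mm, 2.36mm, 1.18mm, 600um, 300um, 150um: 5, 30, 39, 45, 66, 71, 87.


FM = sum(cumulative % retained) / 100
= 343 / 100
= 3.43

3.43


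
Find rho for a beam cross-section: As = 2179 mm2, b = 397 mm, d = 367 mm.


rho = As / (b * d)
= 2179 / (397 * 367)
= 0.015

0.015


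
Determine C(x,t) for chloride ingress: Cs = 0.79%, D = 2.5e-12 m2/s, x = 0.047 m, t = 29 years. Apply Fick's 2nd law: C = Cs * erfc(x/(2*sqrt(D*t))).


t_seconds = 29 * 365.25 * 24 * 3600 = 915170400.0 s
arg = 0.047 / (2 * sqrt(2.5e-12 * 915170400.0))
= 0.4913
erfc(0.4913) = 0.4872
C = 0.79 * 0.4872 = 0.3849%

0.3849


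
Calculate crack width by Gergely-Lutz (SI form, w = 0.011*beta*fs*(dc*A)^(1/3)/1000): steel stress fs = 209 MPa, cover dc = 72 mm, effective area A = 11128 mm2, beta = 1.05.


w = 0.011 * beta * fs * (dc * A)^(1/3) / 1000
= 0.011 * 1.05 * 209 * (72 * 11128)^(1/3) / 1000
= 0.224 mm

0.224


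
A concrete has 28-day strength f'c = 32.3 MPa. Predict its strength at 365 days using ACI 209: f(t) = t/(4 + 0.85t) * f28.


f(365) = 365 / (4 + 0.85 * 365) * 32.3
= 365 / 314.25 * 32.3
= 37.52 MPa

37.52


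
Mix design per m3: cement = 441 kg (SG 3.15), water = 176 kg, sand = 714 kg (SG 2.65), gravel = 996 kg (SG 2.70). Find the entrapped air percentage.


Vol cement = 441 / (3.15 * 1000) = 0.14 m3
Vol water = 176 / 1000 = 0.176 m3
Vol sand = 714 / (2.65 * 1000) = 0.269434 m3
Vol gravel = 996 / (2.70 * 1000) = 0.368889 m3
Total solid + water volume = 0.954323 m3
Air = (1 - 0.954323) * 100 = 4.57%

4.57


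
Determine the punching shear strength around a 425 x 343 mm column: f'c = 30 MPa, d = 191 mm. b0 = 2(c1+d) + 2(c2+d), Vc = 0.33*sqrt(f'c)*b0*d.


b0 = 2*(425 + 191) + 2*(343 + 191) = 2300 mm
Vc = 0.33 * sqrt(30) * 2300 * 191 / 1000
= 794.03 kN

794.03


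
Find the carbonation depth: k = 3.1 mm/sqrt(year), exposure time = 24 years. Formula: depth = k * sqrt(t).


depth = k * sqrt(t)
= 3.1 * sqrt(24)
= 15.19 mm

15.19


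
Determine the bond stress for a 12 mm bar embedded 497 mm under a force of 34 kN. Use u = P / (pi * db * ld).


u = P / (pi * db * ld)
= 34 * 1000 / (pi * 12 * 497)
= 1.815 MPa

1.815


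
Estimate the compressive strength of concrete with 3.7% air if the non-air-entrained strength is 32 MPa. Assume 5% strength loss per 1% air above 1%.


Strength loss = (3.7 - 1) * 5 = 13.5%
f'c = 32 * (1 - 13.5/100)
= 27.68 MPa

27.68


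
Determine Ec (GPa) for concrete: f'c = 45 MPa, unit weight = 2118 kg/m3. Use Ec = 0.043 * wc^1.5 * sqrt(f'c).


Ec = 0.043 * 2118^1.5 * sqrt(45) / 1000
= 28.12 GPa

28.12


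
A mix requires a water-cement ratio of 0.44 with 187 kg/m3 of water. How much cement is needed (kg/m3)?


Cement = water / (w/c)
= 187 / 0.44
= 425.0 kg/m3

425.0


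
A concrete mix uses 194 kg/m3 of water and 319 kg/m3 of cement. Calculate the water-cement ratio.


w/c = water / cement
w/c = 194 / 319 = 0.608

0.608


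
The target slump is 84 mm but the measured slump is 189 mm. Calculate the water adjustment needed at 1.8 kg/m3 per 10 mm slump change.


Difference = 84 - 189 = -105 mm
Water adjustment = -105 * 1.8 / 10 = -18.9 kg/m3

-18.9


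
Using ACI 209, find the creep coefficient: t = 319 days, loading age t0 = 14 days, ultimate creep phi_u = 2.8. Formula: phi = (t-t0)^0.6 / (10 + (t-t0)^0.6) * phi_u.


dt = 319 - 14 = 305
phi = 305^0.6 / (10 + 305^0.6) * 2.8
= 2.116

2.116


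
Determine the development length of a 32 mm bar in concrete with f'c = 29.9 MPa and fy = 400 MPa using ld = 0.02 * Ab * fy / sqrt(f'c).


Ab = pi * 32^2 / 4 = 804.248 mm2
ld = 0.02 * 804.248 * 400 / sqrt(29.9)
= 1176.6 mm

1176.6


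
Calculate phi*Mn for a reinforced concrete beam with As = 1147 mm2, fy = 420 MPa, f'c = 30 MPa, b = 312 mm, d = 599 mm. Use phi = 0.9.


a = As * fy / (0.85 * f'c * b)
= 1147 * 420 / (0.85 * 30 * 312)
= 60.5505 mm
Mn = As * fy * (d - a/2) / 10^6
= 273.9775 kN-m
phi*Mn = 0.9 * 273.9775 = 246.58 kN-m

246.58


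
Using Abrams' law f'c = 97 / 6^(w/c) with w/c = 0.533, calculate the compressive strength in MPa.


f'c = 97 / 6^0.533
= 97 / 2.599
= 37.33 MPa

37.33


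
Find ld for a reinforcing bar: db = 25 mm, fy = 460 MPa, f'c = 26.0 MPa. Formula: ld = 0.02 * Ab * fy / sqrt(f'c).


Ab = pi * 25^2 / 4 = 490.874 mm2
ld = 0.02 * 490.874 * 460 / sqrt(26.0)
= 885.7 mm

885.7


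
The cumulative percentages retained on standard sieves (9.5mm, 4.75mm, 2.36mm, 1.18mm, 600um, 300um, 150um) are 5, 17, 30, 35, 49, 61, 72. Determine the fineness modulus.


FM = sum(cumulative % retained) / 100
= 269 / 100
= 2.69

2.69


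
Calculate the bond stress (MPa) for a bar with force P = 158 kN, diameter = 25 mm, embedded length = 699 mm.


u = P / (pi * db * ld)
= 158 * 1000 / (pi * 25 * 699)
= 2.878 MPa

2.878


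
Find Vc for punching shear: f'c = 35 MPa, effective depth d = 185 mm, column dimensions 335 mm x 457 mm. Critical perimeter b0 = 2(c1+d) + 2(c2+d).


b0 = 2*(335 + 185) + 2*(457 + 185) = 2324 mm
Vc = 0.33 * sqrt(35) * 2324 * 185 / 1000
= 839.37 kN

839.37


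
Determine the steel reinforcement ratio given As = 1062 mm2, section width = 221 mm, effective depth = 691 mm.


rho = As / (b * d)
= 1062 / (221 * 691)
= 0.007

0.007


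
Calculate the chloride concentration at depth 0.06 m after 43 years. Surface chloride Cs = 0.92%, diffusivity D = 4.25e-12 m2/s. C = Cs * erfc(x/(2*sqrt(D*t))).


t_seconds = 43 * 365.25 * 24 * 3600 = 1356976800.0 s
arg = 0.06 / (2 * sqrt(4.25e-12 * 1356976800.0))
= 0.395
erfc(0.395) = 0.5764
C = 0.92 * 0.5764 = 0.5303%

0.5303


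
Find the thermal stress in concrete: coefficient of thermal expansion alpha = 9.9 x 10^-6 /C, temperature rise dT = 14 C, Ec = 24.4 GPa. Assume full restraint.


sigma = alpha * dT * Ec
= 9.9e-6 * 14 * 24.4 * 1000
= 3.382 MPa

3.382


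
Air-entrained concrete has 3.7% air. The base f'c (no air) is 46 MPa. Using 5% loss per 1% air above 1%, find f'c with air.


Strength loss = (3.7 - 1) * 5 = 13.5%
f'c = 46 * (1 - 13.5/100)
= 39.79 MPa

39.79


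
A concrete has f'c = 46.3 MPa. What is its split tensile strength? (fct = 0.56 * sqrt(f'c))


fct = 0.56 * sqrt(46.3)
= 0.56 * 6.804
= 3.81 MPa

3.81


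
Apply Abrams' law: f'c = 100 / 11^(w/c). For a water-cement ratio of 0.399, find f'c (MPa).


f'c = 100 / 11^0.399
= 100 / 2.603
= 38.41 MPa

38.41


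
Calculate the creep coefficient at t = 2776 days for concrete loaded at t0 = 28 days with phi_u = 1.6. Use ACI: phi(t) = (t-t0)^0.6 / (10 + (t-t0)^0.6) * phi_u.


dt = 2776 - 28 = 2748
phi = 2748^0.6 / (10 + 2748^0.6) * 1.6
= 1.473

1.473


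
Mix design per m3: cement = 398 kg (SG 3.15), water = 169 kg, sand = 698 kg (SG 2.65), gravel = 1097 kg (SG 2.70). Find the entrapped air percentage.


Vol cement = 398 / (3.15 * 1000) = 0.126349 m3
Vol water = 169 / 1000 = 0.169 m3
Vol sand = 698 / (2.65 * 1000) = 0.263396 m3
Vol gravel = 1097 / (2.70 * 1000) = 0.406296 m3
Total solid + water volume = 0.965042 m3
Air = (1 - 0.965042) * 100 = 3.5%

3.5


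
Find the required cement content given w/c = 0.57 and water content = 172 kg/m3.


Cement = water / (w/c)
= 172 / 0.57
= 301.8 kg/m3

301.8


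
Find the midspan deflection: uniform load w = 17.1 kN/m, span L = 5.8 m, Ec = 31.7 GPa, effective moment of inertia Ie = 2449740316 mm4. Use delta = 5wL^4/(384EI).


Convert: L = 5.8 m = 5800 mm, Ec = 31.7 GPa = 31700 MPa
delta = 5 * 17.1 * 5800^4 / (384 * 31700 * 2449740316)
= 3.24 mm

3.24


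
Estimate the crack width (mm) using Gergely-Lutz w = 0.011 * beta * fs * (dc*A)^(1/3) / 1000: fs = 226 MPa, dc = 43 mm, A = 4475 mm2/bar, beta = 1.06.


w = 0.011 * beta * fs * (dc * A)^(1/3) / 1000
= 0.011 * 1.06 * 226 * (43 * 4475)^(1/3) / 1000
= 0.152 mm

0.152


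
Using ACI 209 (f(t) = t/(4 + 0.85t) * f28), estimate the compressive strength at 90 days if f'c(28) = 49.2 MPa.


f(90) = 90 / (4 + 0.85 * 90) * 49.2
= 90 / 80.5 * 49.2
= 55.01 MPa

55.01


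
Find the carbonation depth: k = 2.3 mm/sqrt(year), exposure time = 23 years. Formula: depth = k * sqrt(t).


depth = k * sqrt(t)
= 2.3 * sqrt(23)
= 11.03 mm

11.03


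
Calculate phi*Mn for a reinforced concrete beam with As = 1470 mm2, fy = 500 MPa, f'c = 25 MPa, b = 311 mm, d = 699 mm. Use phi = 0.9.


a = As * fy / (0.85 * f'c * b)
= 1470 * 500 / (0.85 * 25 * 311)
= 111.2162 mm
Mn = As * fy * (d - a/2) / 10^6
= 472.893 kN-m
phi*Mn = 0.9 * 472.893 = 425.6 kN-m

425.6


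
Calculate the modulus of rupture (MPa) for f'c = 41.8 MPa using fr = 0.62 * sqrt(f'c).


fr = 0.62 * sqrt(41.8)
= 4.008 MPa

4.008


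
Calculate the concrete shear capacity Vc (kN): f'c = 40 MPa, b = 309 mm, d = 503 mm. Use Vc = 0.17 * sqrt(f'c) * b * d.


Vc = 0.17 * sqrt(40) * 309 * 503 / 1000
= 167.11 kN

167.11


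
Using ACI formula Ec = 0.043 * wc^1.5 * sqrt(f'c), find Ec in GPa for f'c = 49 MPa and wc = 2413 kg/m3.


Ec = 0.043 * 2413^1.5 * sqrt(49) / 1000
= 35.68 GPa

35.68


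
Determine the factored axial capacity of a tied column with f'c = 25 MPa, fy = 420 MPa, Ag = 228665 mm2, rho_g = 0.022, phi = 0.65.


Ast = rho * Ag = 0.022 * 228665 = 5030.63 mm2
phi*Pn = 0.65 * 0.80 * (0.85 * 25 * (228665 - 5030.63) + 420 * 5030.63) / 1000
= 3569.85 kN

3569.85


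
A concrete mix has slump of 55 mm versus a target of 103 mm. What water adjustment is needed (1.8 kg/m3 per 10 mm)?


Difference = 103 - 55 = 48 mm
Water adjustment = 48 * 1.8 / 10 = 8.6 kg/m3

8.6


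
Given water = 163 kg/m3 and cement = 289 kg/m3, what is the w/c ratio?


w/c = water / cement
w/c = 163 / 289 = 0.564

0.564


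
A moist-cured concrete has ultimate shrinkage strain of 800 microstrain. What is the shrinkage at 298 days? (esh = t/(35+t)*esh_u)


esh(298) = 298 / (35 + 298) * 800
= 298 / 333 * 800
= 715.9 microstrain

715.9


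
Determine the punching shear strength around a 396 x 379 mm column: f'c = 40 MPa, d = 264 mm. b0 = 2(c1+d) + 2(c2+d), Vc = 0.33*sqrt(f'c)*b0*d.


b0 = 2*(396 + 264) + 2*(379 + 264) = 2606 mm
Vc = 0.33 * sqrt(40) * 2606 * 264 / 1000
= 1435.89 kN

1435.89


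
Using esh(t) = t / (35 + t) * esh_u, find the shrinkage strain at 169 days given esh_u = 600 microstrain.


esh(169) = 169 / (35 + 169) * 600
= 169 / 204 * 600
= 497.1 microstrain

497.1


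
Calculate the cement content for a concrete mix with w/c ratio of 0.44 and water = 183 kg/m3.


Cement = water / (w/c)
= 183 / 0.44
= 415.9 kg/m3

415.9


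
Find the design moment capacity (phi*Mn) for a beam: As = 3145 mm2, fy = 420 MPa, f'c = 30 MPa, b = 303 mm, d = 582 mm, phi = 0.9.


a = As * fy / (0.85 * f'c * b)
= 3145 * 420 / (0.85 * 30 * 303)
= 170.9571 mm
Mn = As * fy * (d - a/2) / 10^6
= 655.8552 kN-m
phi*Mn = 0.9 * 655.8552 = 590.27 kN-m

590.27


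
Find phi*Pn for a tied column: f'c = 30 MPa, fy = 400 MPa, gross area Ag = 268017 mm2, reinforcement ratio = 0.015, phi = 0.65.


Ast = rho * Ag = 0.015 * 268017 = 4020.255 mm2
phi*Pn = 0.65 * 0.80 * (0.85 * 30 * (268017 - 4020.255) + 400 * 4020.255) / 1000
= 4336.81 kN

4336.81


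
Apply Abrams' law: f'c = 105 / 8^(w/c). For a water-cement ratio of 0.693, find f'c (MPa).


f'c = 105 / 8^0.693
= 105 / 4.225
= 24.85 MPa

24.85


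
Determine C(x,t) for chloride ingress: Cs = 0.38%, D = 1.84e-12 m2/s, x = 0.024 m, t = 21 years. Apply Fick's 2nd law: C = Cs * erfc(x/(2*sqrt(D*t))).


t_seconds = 21 * 365.25 * 24 * 3600 = 662709600.0 s
arg = 0.024 / (2 * sqrt(1.84e-12 * 662709600.0))
= 0.3436
erfc(0.3436) = 0.627
C = 0.38 * 0.627 = 0.2383%

0.2383


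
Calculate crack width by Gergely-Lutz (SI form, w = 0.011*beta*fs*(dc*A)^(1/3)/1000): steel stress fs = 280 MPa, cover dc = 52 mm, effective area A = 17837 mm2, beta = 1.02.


w = 0.011 * beta * fs * (dc * A)^(1/3) / 1000
= 0.011 * 1.02 * 280 * (52 * 17837)^(1/3) / 1000
= 0.306 mm

0.306


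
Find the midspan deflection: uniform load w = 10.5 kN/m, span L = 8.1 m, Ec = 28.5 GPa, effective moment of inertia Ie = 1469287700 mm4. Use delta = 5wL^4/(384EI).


Convert: L = 8.1 m = 8100 mm, Ec = 28.5 GPa = 28500 MPa
delta = 5 * 10.5 * 8100^4 / (384 * 28500 * 1469287700)
= 14.05 mm

14.05


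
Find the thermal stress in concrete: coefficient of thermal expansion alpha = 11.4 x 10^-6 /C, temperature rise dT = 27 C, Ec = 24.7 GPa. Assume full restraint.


sigma = alpha * dT * Ec
= 11.4e-6 * 27 * 24.7 * 1000
= 7.603 MPa

7.603


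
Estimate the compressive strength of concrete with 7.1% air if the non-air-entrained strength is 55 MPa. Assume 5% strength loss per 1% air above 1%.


Strength loss = (7.1 - 1) * 5 = 30.5%
f'c = 55 * (1 - 30.5/100)
= 38.23 MPa

38.23


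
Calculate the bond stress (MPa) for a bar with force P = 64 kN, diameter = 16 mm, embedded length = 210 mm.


u = P / (pi * db * ld)
= 64 * 1000 / (pi * 16 * 210)
= 6.063 MPa

6.063


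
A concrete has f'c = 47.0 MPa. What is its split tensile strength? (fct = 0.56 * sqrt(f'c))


fct = 0.56 * sqrt(47.0)
= 0.56 * 6.856
= 3.839 MPa

3.839


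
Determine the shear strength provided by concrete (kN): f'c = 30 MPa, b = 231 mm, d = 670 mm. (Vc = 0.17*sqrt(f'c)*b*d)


Vc = 0.17 * sqrt(30) * 231 * 670 / 1000
= 144.11 kN

144.11


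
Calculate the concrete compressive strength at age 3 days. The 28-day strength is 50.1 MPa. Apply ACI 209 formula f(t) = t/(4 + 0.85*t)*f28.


f(3) = 3 / (4 + 0.85 * 3) * 50.1
= 3 / 6.55 * 50.1
= 22.95 MPa

22.95


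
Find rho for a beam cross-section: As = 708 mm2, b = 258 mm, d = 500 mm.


rho = As / (b * d)
= 708 / (258 * 500)
= 0.0055

0.0055


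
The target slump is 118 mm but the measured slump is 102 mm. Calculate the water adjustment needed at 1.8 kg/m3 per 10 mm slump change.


Difference = 118 - 102 = 16 mm
Water adjustment = 16 * 1.8 / 10 = 2.9 kg/m3

2.9


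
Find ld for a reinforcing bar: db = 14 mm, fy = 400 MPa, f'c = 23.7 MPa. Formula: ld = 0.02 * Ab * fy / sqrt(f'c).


Ab = pi * 14^2 / 4 = 153.938 mm2
ld = 0.02 * 153.938 * 400 / sqrt(23.7)
= 253.0 mm

253.0


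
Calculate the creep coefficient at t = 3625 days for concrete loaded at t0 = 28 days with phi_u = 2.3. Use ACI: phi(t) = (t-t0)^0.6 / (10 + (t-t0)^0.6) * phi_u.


dt = 3625 - 28 = 3597
phi = 3597^0.6 / (10 + 3597^0.6) * 2.3
= 2.142

2.142


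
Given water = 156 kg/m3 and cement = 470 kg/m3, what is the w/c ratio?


w/c = water / cement
w/c = 156 / 470 = 0.332

0.332


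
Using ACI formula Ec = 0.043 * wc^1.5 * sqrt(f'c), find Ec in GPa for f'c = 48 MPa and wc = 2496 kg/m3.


Ec = 0.043 * 2496^1.5 * sqrt(48) / 1000
= 37.15 GPa

37.15


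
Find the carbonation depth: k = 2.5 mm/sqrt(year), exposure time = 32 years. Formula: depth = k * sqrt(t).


depth = k * sqrt(t)
= 2.5 * sqrt(32)
= 14.14 mm

14.14


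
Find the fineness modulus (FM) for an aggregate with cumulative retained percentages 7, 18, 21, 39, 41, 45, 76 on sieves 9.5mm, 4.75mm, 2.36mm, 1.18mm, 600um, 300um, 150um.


FM = sum(cumulative % retained) / 100
= 247 / 100
= 2.47

2.47


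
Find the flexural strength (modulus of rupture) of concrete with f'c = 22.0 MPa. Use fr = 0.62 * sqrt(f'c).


fr = 0.62 * sqrt(22.0)
= 2.908 MPa

2.908


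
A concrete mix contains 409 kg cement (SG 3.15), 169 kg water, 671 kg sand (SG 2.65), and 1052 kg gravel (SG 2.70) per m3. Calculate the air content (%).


Vol cement = 409 / (3.15 * 1000) = 0.129841 m3
Vol water = 169 / 1000 = 0.169 m3
Vol sand = 671 / (2.65 * 1000) = 0.253208 m3
Vol gravel = 1052 / (2.70 * 1000) = 0.38963 m3
Total solid + water volume = 0.941678 m3
Air = (1 - 0.941678) * 100 = 5.83%

5.83


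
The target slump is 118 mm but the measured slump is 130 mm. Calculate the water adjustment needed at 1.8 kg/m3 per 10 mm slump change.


Difference = 118 - 130 = -12 mm
Water adjustment = -12 * 1.8 / 10 = -2.2 kg/m3

-2.2


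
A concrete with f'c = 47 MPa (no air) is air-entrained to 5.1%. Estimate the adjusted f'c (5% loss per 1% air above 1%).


Strength loss = (5.1 - 1) * 5 = 20.5%
f'c = 47 * (1 - 20.5/100)
= 37.37 MPa

37.37


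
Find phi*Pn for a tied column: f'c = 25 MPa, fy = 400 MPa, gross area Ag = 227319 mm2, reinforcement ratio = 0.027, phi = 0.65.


Ast = rho * Ag = 0.027 * 227319 = 6137.613 mm2
phi*Pn = 0.65 * 0.80 * (0.85 * 25 * (227319 - 6137.613) + 400 * 6137.613) / 1000
= 3720.68 kN

3720.68


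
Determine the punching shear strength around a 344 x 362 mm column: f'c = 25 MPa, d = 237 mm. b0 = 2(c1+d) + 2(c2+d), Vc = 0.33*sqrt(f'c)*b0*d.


b0 = 2*(344 + 237) + 2*(362 + 237) = 2360 mm
Vc = 0.33 * sqrt(25) * 2360 * 237 / 1000
= 922.88 kN

922.88


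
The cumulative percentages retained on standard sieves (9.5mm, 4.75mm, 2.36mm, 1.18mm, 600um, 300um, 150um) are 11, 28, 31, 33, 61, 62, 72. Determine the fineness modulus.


FM = sum(cumulative % retained) / 100
= 298 / 100
= 2.98

2.98


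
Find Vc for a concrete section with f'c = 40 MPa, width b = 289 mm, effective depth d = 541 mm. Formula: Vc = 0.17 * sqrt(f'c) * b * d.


Vc = 0.17 * sqrt(40) * 289 * 541 / 1000
= 168.1 kN

168.1


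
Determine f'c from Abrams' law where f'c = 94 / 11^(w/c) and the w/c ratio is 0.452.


f'c = 94 / 11^0.452
= 94 / 2.956
= 31.8 MPa

31.8


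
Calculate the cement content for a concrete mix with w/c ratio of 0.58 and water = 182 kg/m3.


Cement = water / (w/c)
= 182 / 0.58
= 313.8 kg/m3

313.8


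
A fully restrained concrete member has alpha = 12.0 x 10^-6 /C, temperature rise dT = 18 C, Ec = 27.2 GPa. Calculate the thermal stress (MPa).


sigma = alpha * dT * Ec
= 12.0e-6 * 18 * 27.2 * 1000
= 5.875 MPa

5.875


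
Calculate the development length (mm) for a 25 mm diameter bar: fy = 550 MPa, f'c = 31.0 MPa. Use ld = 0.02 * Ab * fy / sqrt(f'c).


Ab = pi * 25^2 / 4 = 490.874 mm2
ld = 0.02 * 490.874 * 550 / sqrt(31.0)
= 969.8 mm

969.8


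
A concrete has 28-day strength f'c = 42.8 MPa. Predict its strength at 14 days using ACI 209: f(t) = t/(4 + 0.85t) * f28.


f(14) = 14 / (4 + 0.85 * 14) * 42.8
= 14 / 15.9 * 42.8
= 37.69 MPa

37.69


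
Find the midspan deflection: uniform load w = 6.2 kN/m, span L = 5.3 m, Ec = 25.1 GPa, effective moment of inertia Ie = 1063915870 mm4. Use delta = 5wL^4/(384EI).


Convert: L = 5.3 m = 5300 mm, Ec = 25.1 GPa = 25100 MPa
delta = 5 * 6.2 * 5300^4 / (384 * 25100 * 1063915870)
= 2.39 mm

2.39


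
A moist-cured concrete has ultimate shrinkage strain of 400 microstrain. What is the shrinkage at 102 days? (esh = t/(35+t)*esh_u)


esh(102) = 102 / (35 + 102) * 400
= 102 / 137 * 400
= 297.8 microstrain

297.8


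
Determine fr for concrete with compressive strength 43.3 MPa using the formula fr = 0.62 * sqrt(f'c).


fr = 0.62 * sqrt(43.3)
= 4.08 MPa

4.08


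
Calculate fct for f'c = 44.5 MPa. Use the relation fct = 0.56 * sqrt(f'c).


fct = 0.56 * sqrt(44.5)
= 0.56 * 6.671
= 3.736 MPa

3.736


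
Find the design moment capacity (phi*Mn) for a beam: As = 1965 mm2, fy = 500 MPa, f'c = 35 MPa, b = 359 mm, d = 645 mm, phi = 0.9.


a = As * fy / (0.85 * f'c * b)
= 1965 * 500 / (0.85 * 35 * 359)
= 91.9922 mm
Mn = As * fy * (d - a/2) / 10^6
= 588.5213 kN-m
phi*Mn = 0.9 * 588.5213 = 529.67 kN-m

529.67


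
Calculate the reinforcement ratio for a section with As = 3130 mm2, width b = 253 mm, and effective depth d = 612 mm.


rho = As / (b * d)
= 3130 / (253 * 612)
= 0.0202

0.0202


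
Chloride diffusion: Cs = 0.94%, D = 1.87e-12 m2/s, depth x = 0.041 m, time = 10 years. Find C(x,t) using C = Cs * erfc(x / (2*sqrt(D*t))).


t_seconds = 10 * 365.25 * 24 * 3600 = 315576000.0 s
arg = 0.041 / (2 * sqrt(1.87e-12 * 315576000.0))
= 0.8439
erfc(0.8439) = 0.2327
C = 0.94 * 0.2327 = 0.2187%

0.2187


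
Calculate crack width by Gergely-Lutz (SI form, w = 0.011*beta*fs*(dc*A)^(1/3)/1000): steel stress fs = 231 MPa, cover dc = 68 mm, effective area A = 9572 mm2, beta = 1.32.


w = 0.011 * beta * fs * (dc * A)^(1/3) / 1000
= 0.011 * 1.32 * 231 * (68 * 9572)^(1/3) / 1000
= 0.291 mm

0.291


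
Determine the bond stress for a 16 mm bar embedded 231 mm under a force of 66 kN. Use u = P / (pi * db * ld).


u = P / (pi * db * ld)
= 66 * 1000 / (pi * 16 * 231)
= 5.684 MPa

5.684
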